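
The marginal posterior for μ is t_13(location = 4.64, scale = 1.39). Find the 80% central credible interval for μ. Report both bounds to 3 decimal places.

[2.763, 6.517]

The t_13 distribution is symmetric; the 80% interval is 4.64 ± t·1.39 with t_{0.9,13} = 1.350.
Half-width: 1.350 × 1.39 = 1.877.
4.64 − 1.877 = 2.763; 4.64 + 1.877 = 6.517.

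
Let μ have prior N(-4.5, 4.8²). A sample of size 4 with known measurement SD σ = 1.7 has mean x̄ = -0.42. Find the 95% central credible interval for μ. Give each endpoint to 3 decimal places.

Posterior precision = 1/4.8² + 4/1.7² = 0.0434 + 1.3841 = 1.4275, so posterior SD = 0.8370.
Posterior mean = (-4.5/4.8² + 4·-0.42/1.7²) / 1.4275 = -0.5441.
Interval: -0.5441 ± 1.960 × 0.8370 → [-2.184, 1.096].

[-2.184, 1.096]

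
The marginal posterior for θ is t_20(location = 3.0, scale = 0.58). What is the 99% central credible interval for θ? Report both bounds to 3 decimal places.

The t_20 distribution is symmetric; the 99% interval is 3.0 ± t·0.58 with t_{0.995,20} = 2.845.
Half-width: 2.845 × 0.58 = 1.650.
3.0 − 1.650 = 1.350; 3.0 + 1.650 = 4.650.

[1.350, 4.650]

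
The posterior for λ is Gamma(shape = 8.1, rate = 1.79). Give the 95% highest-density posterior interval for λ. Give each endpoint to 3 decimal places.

The posterior is unimodal and skewed, so the HPD interval has equal density at both endpoints and is the shortest 95% interval.
Solving f(1.697) = f(7.691) with F(7.691) − F(1.697) = 0.95 gives [1.697, 7.691].
For comparison, the equal-tailed interval is [1.966, 8.133]; the HPD is narrower and shifted toward the mode.

[1.697, 7.691]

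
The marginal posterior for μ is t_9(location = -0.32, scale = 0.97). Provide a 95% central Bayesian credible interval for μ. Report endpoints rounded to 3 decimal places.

[-2.514, 1.874]

The t_9 distribution is symmetric; the 95% interval is -0.32 ± t·0.97 with t_{0.975,9} = 2.262.
Half-width: 2.262 × 0.97 = 2.194.
-0.32 − 2.194 = -2.514; -0.32 + 2.194 = 1.874.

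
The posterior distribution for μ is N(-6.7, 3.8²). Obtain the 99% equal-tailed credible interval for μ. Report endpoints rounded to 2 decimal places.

[-16.49, 3.09]

The posterior is symmetric, so the 99% equal-tailed interval is μ = -6.7 ± z·3.8 with z = 2.576.
Half-width: 2.576 × 3.8 = 9.79.
-6.7 − 9.79 = -16.49; -6.7 + 9.79 = 3.09.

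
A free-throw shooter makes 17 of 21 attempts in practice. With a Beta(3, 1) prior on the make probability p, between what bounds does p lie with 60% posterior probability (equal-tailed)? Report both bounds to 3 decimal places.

Posterior: Beta(3+17, 1+4) = Beta(20, 5).
Equal-tailed 60% interval: the 0.2 and 0.8 quantiles of Beta(20, 5).
Posterior mean ≈ 0.800, SD ≈ 0.078; a Normal approximation gives roughly [0.734, 0.866].
Exact: F⁻¹(0.2) = 0.736; F⁻¹(0.8) = 0.869.

[0.736, 0.869]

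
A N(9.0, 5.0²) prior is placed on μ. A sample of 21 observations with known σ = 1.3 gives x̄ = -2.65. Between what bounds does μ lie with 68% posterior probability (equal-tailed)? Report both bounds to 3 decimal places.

[-2.894, -2.331]

Posterior precision = 1/5.0² + 21/1.3² = 0.0400 + 12.4260 = 12.4660, so posterior SD = 0.2832.
Posterior mean = (9.0/5.0² + 21·-2.65/1.3²) / 12.4660 = -2.6126.
Interval: -2.6126 ± 0.994 × 0.2832 → [-2.894, -2.331].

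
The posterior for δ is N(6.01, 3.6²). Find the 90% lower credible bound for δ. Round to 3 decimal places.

Need L with P(δ ≥ L) = 0.90: L = 6.01 − z_{0.1}·3.6.
z = 1.282; L = 6.01 − 1.282 × 3.6 = 1.396.

1.396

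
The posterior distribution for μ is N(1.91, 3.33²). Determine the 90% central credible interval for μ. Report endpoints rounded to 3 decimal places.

[-3.567, 7.387]

The posterior is symmetric, so the 90% equal-tailed interval is μ = 1.91 ± z·3.33 with z = 1.645.
Half-width: 1.645 × 3.33 = 5.477.
1.91 − 5.477 = -3.567; 1.91 + 5.477 = 7.387.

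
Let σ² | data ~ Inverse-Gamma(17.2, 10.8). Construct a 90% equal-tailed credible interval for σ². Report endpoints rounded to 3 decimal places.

Inverse-Gamma(17.2, 10.8) quantiles: F⁻¹(0.05) and F⁻¹(0.95).
Equivalently, 1/σ² ~ Gamma(17.2, rate = 10.8); invert its 0.95 and 0.05 quantiles.
Posterior mean ≈ 0.667, SD ≈ 0.171; a Normal approximation gives roughly [0.385, 0.948].
Exact: lower = 0.440; upper = 0.983.

[0.440, 0.983]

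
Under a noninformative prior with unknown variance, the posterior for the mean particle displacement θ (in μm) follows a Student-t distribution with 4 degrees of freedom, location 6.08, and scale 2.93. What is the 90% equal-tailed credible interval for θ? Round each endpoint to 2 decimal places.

The t_4 distribution is symmetric; the 90% interval is 6.08 ± t·2.93 with t_{0.95,4} = 2.132.
Half-width: 2.132 × 2.93 = 6.25.
6.08 − 6.25 = -0.17; 6.08 + 6.25 = 12.33.

[-0.17, 12.33]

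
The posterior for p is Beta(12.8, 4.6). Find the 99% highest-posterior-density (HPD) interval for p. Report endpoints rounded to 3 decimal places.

[0.456, 0.951]

The posterior is unimodal and skewed, so the HPD interval has equal density at both endpoints and is the shortest 99% interval.
Solving f(0.456) = f(0.951) with F(0.951) − F(0.456) = 0.99 gives [0.456, 0.951].
For comparison, the equal-tailed interval is [0.436, 0.939]; the HPD is narrower and shifted toward the mode.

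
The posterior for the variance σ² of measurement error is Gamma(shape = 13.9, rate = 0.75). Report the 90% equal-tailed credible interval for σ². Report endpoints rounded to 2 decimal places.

Posterior: Gamma(shape 13.9, rate 0.75).
Equal-tailed 90% interval: Gamma(13.9, 0.75) quantiles at 0.05 and 0.95.
Posterior mean ≈ 18.53, SD ≈ 4.97; a Normal approximation gives roughly [10.36, 26.71].
Exact: lower = 11.18; upper = 27.40.

[11.18, 27.40]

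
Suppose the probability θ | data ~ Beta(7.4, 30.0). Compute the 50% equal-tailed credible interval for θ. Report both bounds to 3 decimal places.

[0.151, 0.239]

Posterior: Beta(7.4, 30.0).
Equal-tailed 50% interval: the 0.25 and 0.75 quantiles of Beta(7.4, 30.0).
Posterior mean ≈ 0.198, SD ≈ 0.064; a Normal approximation gives roughly [0.154, 0.241].
Exact: F⁻¹(0.25) = 0.151; F⁻¹(0.75) = 0.239.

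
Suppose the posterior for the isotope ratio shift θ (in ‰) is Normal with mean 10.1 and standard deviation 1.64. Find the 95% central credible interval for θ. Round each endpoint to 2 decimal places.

The posterior is symmetric, so the 95% equal-tailed interval is θ = 10.1 ± z·1.64 with z = 1.960.
Half-width: 1.960 × 1.64 = 3.21.
10.1 − 3.21 = 6.89; 10.1 + 3.21 = 13.31.

[6.89, 13.31]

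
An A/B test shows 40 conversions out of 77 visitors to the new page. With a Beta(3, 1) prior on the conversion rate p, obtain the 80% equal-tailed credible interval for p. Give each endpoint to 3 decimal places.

[0.460, 0.602]

Posterior: Beta(3+40, 1+37) = Beta(43, 38).
Equal-tailed 80% interval: the 0.1 and 0.9 quantiles of Beta(43, 38).
Posterior mean ≈ 0.531, SD ≈ 0.055; a Normal approximation gives roughly [0.460, 0.601].
Exact: F⁻¹(0.1) = 0.460; F⁻¹(0.9) = 0.602.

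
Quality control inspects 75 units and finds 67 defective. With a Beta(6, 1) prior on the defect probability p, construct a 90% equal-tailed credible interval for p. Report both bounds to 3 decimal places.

Posterior: Beta(6+67, 1+8) = Beta(73, 9).
Equal-tailed 90% interval: the 0.05 and 0.95 quantiles of Beta(73, 9).
Posterior mean ≈ 0.890, SD ≈ 0.034; a Normal approximation gives roughly [0.834, 0.947].
Exact: F⁻¹(0.05) = 0.829; F⁻¹(0.95) = 0.941.

[0.829, 0.941]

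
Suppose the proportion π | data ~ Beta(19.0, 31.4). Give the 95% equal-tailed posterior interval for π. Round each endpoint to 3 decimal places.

[0.250, 0.513]

Posterior: Beta(19.0, 31.4).
Equal-tailed 95% interval: the 0.025 and 0.975 quantiles of Beta(19.0, 31.4).
Posterior mean ≈ 0.377, SD ≈ 0.068; a Normal approximation gives roughly [0.244, 0.509].
Exact: F⁻¹(0.025) = 0.250; F⁻¹(0.975) = 0.513.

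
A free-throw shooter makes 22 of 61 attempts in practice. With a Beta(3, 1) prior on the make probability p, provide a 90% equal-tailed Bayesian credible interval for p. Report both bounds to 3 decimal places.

[0.288, 0.485]

Posterior: Beta(3+22, 1+39) = Beta(25, 40).
Equal-tailed 90% interval: the 0.05 and 0.95 quantiles of Beta(25, 40).
Posterior mean ≈ 0.385, SD ≈ 0.060; a Normal approximation gives roughly [0.286, 0.483].
Exact: F⁻¹(0.05) = 0.288; F⁻¹(0.95) = 0.485.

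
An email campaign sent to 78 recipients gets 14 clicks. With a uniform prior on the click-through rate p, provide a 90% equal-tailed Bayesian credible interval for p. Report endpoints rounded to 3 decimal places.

[0.121, 0.263]

Posterior: Beta(1+14, 1+64) = Beta(15, 65).
Equal-tailed 90% interval: the 0.05 and 0.95 quantiles of Beta(15, 65).
Posterior mean ≈ 0.188, SD ≈ 0.043; a Normal approximation gives roughly [0.116, 0.259].
Exact: F⁻¹(0.05) = 0.121; F⁻¹(0.95) = 0.263.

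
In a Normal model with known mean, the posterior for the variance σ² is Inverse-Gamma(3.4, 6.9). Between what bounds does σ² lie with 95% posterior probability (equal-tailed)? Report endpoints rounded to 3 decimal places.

[0.879, 8.646]

Inverse-Gamma(3.4, 6.9) quantiles: F⁻¹(0.025) and F⁻¹(0.975).
Equivalently, 1/σ² ~ Gamma(3.4, rate = 6.9); invert its 0.975 and 0.025 quantiles.
Posterior mean ≈ 2.875, SD ≈ 2.430; a Normal approximation gives roughly [-1.887, 7.637].
Exact: lower = 0.879; upper = 8.646.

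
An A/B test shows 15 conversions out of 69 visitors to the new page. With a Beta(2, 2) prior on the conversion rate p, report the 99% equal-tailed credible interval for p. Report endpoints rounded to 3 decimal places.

[0.121, 0.371]

Posterior: Beta(2+15, 2+54) = Beta(17, 56).
Equal-tailed 99% interval: the 0.005 and 0.995 quantiles of Beta(17, 56).
Posterior mean ≈ 0.233, SD ≈ 0.049; a Normal approximation gives roughly [0.106, 0.359].
Exact: F⁻¹(0.005) = 0.121; F⁻¹(0.995) = 0.371.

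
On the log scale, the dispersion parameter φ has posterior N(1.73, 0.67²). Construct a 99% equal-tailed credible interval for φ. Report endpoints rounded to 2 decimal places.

On the log scale the 99% interval is 1.73 ± 2.576 × 0.67 = [0.0042, 3.4558].
Exponentiate: [e^0.0042, e^3.4558] = [1.00, 31.68].

[1.00, 31.68]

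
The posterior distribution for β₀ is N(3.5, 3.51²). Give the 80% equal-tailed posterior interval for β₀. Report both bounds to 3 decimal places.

[-0.998, 7.998]

The posterior is symmetric, so the 80% equal-tailed interval is β₀ = 3.5 ± z·3.51 with z = 1.282.
Half-width: 1.282 × 3.51 = 4.498.
3.5 − 4.498 = -0.998; 3.5 + 4.498 = 7.998.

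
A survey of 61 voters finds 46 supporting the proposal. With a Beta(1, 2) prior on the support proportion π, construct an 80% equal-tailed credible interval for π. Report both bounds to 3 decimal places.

Posterior: Beta(1+46, 2+15) = Beta(47, 17).
Equal-tailed 80% interval: the 0.1 and 0.9 quantiles of Beta(47, 17).
Posterior mean ≈ 0.734, SD ≈ 0.055; a Normal approximation gives roughly [0.664, 0.805].
Exact: F⁻¹(0.1) = 0.662; F⁻¹(0.9) = 0.803.

[0.662, 0.803]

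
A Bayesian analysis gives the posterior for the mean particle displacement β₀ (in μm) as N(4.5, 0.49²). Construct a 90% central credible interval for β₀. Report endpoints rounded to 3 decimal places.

[3.694, 5.306]

The posterior is symmetric, so the 90% equal-tailed interval is β₀ = 4.5 ± z·0.49 with z = 1.645.
Half-width: 1.645 × 0.49 = 0.806.
4.5 − 0.806 = 3.694; 4.5 + 0.806 = 5.306.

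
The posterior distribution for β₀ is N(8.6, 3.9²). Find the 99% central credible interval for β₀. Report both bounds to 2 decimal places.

[-1.45, 18.65]

The posterior is symmetric, so the 99% equal-tailed interval is β₀ = 8.6 ± z·3.9 with z = 2.576.
Half-width: 2.576 × 3.9 = 10.05.
8.6 − 10.05 = -1.45; 8.6 + 10.05 = 18.65.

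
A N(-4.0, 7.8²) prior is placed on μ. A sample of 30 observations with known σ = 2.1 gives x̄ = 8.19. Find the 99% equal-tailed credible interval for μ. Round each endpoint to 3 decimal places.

Posterior precision = 1/7.8² + 30/2.1² = 0.0164 + 6.8027 = 6.8192, so posterior SD = 0.3829.
Posterior mean = (-4.0/7.8² + 30·8.19/2.1²) / 6.8192 = 8.1606.
Interval: 8.1606 ± 2.576 × 0.3829 → [7.174, 9.147].

[7.174, 9.147]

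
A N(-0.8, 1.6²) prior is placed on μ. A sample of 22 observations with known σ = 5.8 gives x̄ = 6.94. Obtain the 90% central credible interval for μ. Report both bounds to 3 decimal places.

[2.436, 5.655]

Posterior precision = 1/1.6² + 22/5.8² = 0.3906 + 0.6540 = 1.0446, so posterior SD = 0.9784.
Posterior mean = (-0.8/1.6² + 22·6.94/5.8²) / 1.0446 = 4.0457.
Interval: 4.0457 ± 1.645 × 0.9784 → [2.436, 5.655].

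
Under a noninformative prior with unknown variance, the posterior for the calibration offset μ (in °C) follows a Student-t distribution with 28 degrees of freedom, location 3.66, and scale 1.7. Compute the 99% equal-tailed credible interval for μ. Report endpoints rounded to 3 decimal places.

The t_28 distribution is symmetric; the 99% interval is 3.66 ± t·1.7 with t_{0.995,28} = 2.763.
Half-width: 2.763 × 1.7 = 4.698.
3.66 − 4.698 = -1.038; 3.66 + 4.698 = 8.358.

[-1.038, 8.358]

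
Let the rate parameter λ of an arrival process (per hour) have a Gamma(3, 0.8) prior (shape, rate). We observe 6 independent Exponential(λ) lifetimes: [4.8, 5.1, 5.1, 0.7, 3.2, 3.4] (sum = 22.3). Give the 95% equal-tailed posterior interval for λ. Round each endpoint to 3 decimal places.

Posterior: Gamma(3+6, 0.8+22.3) = Gamma(9, 23.1) (shape, rate).
Equal-tailed 95% interval: Gamma(9, 23.1) quantiles at 0.025 and 0.975.
Posterior mean ≈ 0.390, SD ≈ 0.130; a Normal approximation gives roughly [0.135, 0.644].
Exact: lower = 0.178; upper = 0.682.

[0.178, 0.682]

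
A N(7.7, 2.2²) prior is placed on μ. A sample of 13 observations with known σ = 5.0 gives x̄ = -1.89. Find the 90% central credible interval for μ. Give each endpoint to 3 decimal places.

[-1.093, 2.767]

Posterior precision = 1/2.2² + 13/5.0² = 0.2066 + 0.5200 = 0.7266, so posterior SD = 1.1731.
Posterior mean = (7.7/2.2² + 13·-1.89/5.0²) / 0.7266 = 0.8369.
Interval: 0.8369 ± 1.645 × 1.1731 → [-1.093, 2.767].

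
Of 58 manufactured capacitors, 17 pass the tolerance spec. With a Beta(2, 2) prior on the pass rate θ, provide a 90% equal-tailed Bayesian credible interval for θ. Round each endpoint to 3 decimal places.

[0.215, 0.406]

Posterior: Beta(2+17, 2+41) = Beta(19, 43).
Equal-tailed 90% interval: the 0.05 and 0.95 quantiles of Beta(19, 43).
Posterior mean ≈ 0.306, SD ≈ 0.058; a Normal approximation gives roughly [0.211, 0.402].
Exact: F⁻¹(0.05) = 0.215; F⁻¹(0.95) = 0.406.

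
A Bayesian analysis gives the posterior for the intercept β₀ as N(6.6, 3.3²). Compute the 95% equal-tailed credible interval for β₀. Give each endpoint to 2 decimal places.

[0.13, 13.07]

The posterior is symmetric, so the 95% equal-tailed interval is β₀ = 6.6 ± z·3.3 with z = 1.960.
Half-width: 1.960 × 3.3 = 6.47.
6.6 − 6.47 = 0.13; 6.6 + 6.47 = 13.07.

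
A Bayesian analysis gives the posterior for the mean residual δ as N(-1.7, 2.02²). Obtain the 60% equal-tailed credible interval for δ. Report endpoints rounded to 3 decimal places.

The posterior is symmetric, so the 60% equal-tailed interval is δ = -1.7 ± z·2.02 with z = 0.842.
Half-width: 0.842 × 2.02 = 1.700.
-1.7 − 1.700 = -3.400; -1.7 + 1.700 = 0.000.

[-3.400, 0.000]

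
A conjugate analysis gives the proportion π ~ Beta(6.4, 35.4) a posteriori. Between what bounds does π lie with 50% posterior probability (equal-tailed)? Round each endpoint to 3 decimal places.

Posterior: Beta(6.4, 35.4).
Equal-tailed 50% interval: the 0.25 and 0.75 quantiles of Beta(6.4, 35.4).
Posterior mean ≈ 0.153, SD ≈ 0.055; a Normal approximation gives roughly [0.116, 0.190].
Exact: F⁻¹(0.25) = 0.113; F⁻¹(0.75) = 0.187.

[0.113, 0.187]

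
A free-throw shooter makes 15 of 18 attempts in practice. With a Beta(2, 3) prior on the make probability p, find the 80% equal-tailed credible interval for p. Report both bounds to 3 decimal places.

Posterior: Beta(2+15, 3+3) = Beta(17, 6).
Equal-tailed 80% interval: the 0.1 and 0.9 quantiles of Beta(17, 6).
Posterior mean ≈ 0.739, SD ≈ 0.090; a Normal approximation gives roughly [0.624, 0.854].
Exact: F⁻¹(0.1) = 0.619; F⁻¹(0.9) = 0.850.

[0.619, 0.850]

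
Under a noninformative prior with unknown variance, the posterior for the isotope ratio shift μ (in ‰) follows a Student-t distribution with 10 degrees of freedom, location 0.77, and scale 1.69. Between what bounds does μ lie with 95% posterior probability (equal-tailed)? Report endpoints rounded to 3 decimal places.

The t_10 distribution is symmetric; the 95% interval is 0.77 ± t·1.69 with t_{0.975,10} = 2.228.
Half-width: 2.228 × 1.69 = 3.766.
0.77 − 3.766 = -2.996; 0.77 + 3.766 = 4.536.

[-2.996, 4.536]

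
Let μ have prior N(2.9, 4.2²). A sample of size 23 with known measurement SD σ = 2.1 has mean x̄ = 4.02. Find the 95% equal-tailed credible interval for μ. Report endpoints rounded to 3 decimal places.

[3.154, 4.862]

Posterior precision = 1/4.2² + 23/2.1² = 0.0567 + 5.2154 = 5.2721, so posterior SD = 0.4355.
Posterior mean = (2.9/4.2² + 23·4.02/2.1²) / 5.2721 = 4.0080.
Interval: 4.0080 ± 1.960 × 0.4355 → [3.154, 4.862].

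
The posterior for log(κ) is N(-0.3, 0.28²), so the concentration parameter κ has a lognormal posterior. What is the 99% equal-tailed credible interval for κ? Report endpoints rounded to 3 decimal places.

[0.360, 1.524]

On the log scale the 99% interval is -0.3 ± 2.576 × 0.28 = [-1.0212, 0.4212].
Exponentiate: [e^-1.0212, e^0.4212] = [0.360, 1.524].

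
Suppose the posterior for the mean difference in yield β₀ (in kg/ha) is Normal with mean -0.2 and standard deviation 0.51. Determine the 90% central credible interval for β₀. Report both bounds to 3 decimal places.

The posterior is symmetric, so the 90% equal-tailed interval is β₀ = -0.2 ± z·0.51 with z = 1.645.
Half-width: 1.645 × 0.51 = 0.839.
-0.2 − 0.839 = -1.039; -0.2 + 0.839 = 0.639.

[-1.039, 0.639]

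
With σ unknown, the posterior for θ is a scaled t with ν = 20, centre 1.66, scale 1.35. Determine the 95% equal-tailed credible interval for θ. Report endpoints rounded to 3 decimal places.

[-1.156, 4.476]

The t_20 distribution is symmetric; the 95% interval is 1.66 ± t·1.35 with t_{0.975,20} = 2.086.
Half-width: 2.086 × 1.35 = 2.816.
1.66 − 2.816 = -1.156; 1.66 + 2.816 = 4.476.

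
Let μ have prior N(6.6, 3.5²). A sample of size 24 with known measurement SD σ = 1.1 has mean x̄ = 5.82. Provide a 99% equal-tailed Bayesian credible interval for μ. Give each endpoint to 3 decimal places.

[5.246, 6.400]

Posterior precision = 1/3.5² + 24/1.1² = 0.0816 + 19.8347 = 19.9163, so posterior SD = 0.2241.
Posterior mean = (6.6/3.5² + 24·5.82/1.1²) / 19.9163 = 5.8232.
Interval: 5.8232 ± 2.576 × 0.2241 → [5.246, 6.400].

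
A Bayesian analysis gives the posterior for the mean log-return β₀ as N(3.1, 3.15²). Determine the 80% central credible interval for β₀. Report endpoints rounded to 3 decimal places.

[-0.937, 7.137]

The posterior is symmetric, so the 80% equal-tailed interval is β₀ = 3.1 ± z·3.15 with z = 1.282.
Half-width: 1.282 × 3.15 = 4.037.
3.1 − 4.037 = -0.937; 3.1 + 4.037 = 7.137.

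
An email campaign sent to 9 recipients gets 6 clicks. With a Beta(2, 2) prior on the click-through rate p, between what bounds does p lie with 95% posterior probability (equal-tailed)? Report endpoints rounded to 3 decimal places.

Posterior: Beta(2+6, 2+3) = Beta(8, 5).
Equal-tailed 95% interval: the 0.025 and 0.975 quantiles of Beta(8, 5).
Posterior mean ≈ 0.615, SD ≈ 0.130; a Normal approximation gives roughly [0.361, 0.870].
Exact: F⁻¹(0.025) = 0.349; F⁻¹(0.975) = 0.848.

[0.349, 0.848]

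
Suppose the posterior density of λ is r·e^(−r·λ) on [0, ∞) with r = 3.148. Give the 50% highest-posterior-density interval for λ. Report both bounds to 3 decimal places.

The exponential density is strictly decreasing on [0, ∞), so the HPD interval is anchored at 0: [0, q] with P(λ ≤ q) = 0.50.
q = −ln(1 − 0.50) / 3.148 = 0.6931 / 3.148 = 0.220.

[0.000, 0.220]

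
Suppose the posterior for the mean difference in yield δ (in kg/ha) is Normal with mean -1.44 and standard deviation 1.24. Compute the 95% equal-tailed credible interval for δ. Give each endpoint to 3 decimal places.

[-3.870, 0.990]

The posterior is symmetric, so the 95% equal-tailed interval is δ = -1.44 ± z·1.24 with z = 1.960.
Half-width: 1.960 × 1.24 = 2.430.
-1.44 − 2.430 = -3.870; -1.44 + 2.430 = 0.990.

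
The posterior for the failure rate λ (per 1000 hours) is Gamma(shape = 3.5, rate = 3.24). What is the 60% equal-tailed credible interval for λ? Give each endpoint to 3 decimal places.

Posterior: Gamma(shape 3.5, rate 3.24).
Equal-tailed 60% interval: Gamma(3.5, 3.24) quantiles at 0.2 and 0.8.
Posterior mean ≈ 1.080, SD ≈ 0.577; a Normal approximation gives roughly [0.594, 1.566].
Exact: lower = 0.590; upper = 1.513.

[0.590, 1.513]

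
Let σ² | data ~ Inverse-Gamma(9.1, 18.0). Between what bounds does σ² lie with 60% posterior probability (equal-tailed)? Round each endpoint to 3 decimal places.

Inverse-Gamma(9.1, 18.0) quantiles: F⁻¹(0.2) and F⁻¹(0.8).
Equivalently, 1/σ² ~ Gamma(9.1, rate = 18.0); invert its 0.8 and 0.2 quantiles.
Posterior mean ≈ 2.222, SD ≈ 0.834; a Normal approximation gives roughly [1.520, 2.924].
Exact: lower = 1.566; upper = 2.763.

[1.566, 2.763]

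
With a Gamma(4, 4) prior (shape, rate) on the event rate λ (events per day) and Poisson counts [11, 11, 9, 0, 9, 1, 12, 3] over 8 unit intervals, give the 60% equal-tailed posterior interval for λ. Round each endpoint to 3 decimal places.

[4.450, 5.534]

Posterior: Gamma(4+56, 4+8) = Gamma(60, 12) (shape, rate).
Equal-tailed 60% interval: Gamma(60, 12) quantiles at 0.2 and 0.8.
Posterior mean ≈ 5.000, SD ≈ 0.645; a Normal approximation gives roughly [4.457, 5.543].
Exact: lower = 4.450; upper = 5.534.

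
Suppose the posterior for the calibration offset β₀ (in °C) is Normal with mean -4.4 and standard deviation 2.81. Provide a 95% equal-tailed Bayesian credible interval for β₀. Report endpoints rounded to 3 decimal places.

The posterior is symmetric, so the 95% equal-tailed interval is β₀ = -4.4 ± z·2.81 with z = 1.960.
Half-width: 1.960 × 2.81 = 5.507.
-4.4 − 5.507 = -9.907; -4.4 + 5.507 = 1.107.

[-9.907, 1.107]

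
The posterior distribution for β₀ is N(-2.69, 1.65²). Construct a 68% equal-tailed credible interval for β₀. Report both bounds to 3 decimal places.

The posterior is symmetric, so the 68% equal-tailed interval is β₀ = -2.69 ± z·1.65 with z = 0.994.
Half-width: 0.994 × 1.65 = 1.641.
-2.69 − 1.641 = -4.331; -2.69 + 1.641 = -1.049.

[-4.331, -1.049]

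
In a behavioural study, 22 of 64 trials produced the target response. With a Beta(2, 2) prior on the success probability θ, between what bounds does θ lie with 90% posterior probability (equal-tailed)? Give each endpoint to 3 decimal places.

Posterior: Beta(2+22, 2+42) = Beta(24, 44).
Equal-tailed 90% interval: the 0.05 and 0.95 quantiles of Beta(24, 44).
Posterior mean ≈ 0.353, SD ≈ 0.058; a Normal approximation gives roughly [0.258, 0.448].
Exact: F⁻¹(0.05) = 0.261; F⁻¹(0.95) = 0.450.

[0.261, 0.450]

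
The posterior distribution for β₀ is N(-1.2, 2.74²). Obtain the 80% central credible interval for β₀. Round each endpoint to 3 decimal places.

[-4.711, 2.311]

The posterior is symmetric, so the 80% equal-tailed interval is β₀ = -1.2 ± z·2.74 with z = 1.282.
Half-width: 1.282 × 2.74 = 3.511.
-1.2 − 3.511 = -4.711; -1.2 + 3.511 = 2.311.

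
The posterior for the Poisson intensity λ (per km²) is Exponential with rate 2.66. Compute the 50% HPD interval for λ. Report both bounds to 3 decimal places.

[0.000, 0.261]

The exponential density is strictly decreasing on [0, ∞), so the HPD interval is anchored at 0: [0, q] with P(λ ≤ q) = 0.50.
q = −ln(1 − 0.50) / 2.66 = 0.6931 / 2.66 = 0.261.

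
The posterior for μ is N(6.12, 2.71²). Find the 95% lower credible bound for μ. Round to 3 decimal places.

1.662

Need L with P(μ ≥ L) = 0.95: L = 6.12 − z_{0.05}·2.71.
z = 1.645; L = 6.12 − 1.645 × 2.71 = 1.662.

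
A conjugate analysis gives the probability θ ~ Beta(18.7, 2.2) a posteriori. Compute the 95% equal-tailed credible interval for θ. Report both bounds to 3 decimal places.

Posterior: Beta(18.7, 2.2).
Equal-tailed 95% interval: the 0.025 and 0.975 quantiles of Beta(18.7, 2.2).
Posterior mean ≈ 0.895, SD ≈ 0.066; a Normal approximation gives roughly [0.766, 1.023].
Exact: F⁻¹(0.025) = 0.736; F⁻¹(0.975) = 0.984.

[0.736, 0.984]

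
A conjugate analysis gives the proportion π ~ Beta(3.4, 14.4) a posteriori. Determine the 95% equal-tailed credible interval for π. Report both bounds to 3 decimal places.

[0.050, 0.397]

Posterior: Beta(3.4, 14.4).
Equal-tailed 95% interval: the 0.025 and 0.975 quantiles of Beta(3.4, 14.4).
Posterior mean ≈ 0.191, SD ≈ 0.091; a Normal approximation gives roughly [0.013, 0.369].
Exact: F⁻¹(0.025) = 0.050; F⁻¹(0.975) = 0.397.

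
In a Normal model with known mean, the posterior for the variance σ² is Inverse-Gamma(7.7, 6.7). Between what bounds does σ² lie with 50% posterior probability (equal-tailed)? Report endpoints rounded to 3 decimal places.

Inverse-Gamma(7.7, 6.7) quantiles: F⁻¹(0.25) and F⁻¹(0.75).
Equivalently, 1/σ² ~ Gamma(7.7, rate = 6.7); invert its 0.75 and 0.25 quantiles.
Posterior mean ≈ 1.000, SD ≈ 0.419; a Normal approximation gives roughly [0.717, 1.283].
Exact: lower = 0.717; upper = 1.177.

[0.717, 1.177]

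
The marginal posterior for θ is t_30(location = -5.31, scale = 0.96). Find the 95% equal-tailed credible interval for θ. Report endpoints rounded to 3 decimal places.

[-7.271, -3.349]

The t_30 distribution is symmetric; the 95% interval is -5.31 ± t·0.96 with t_{0.975,30} = 2.042.
Half-width: 2.042 × 0.96 = 1.961.
-5.31 − 1.961 = -7.271; -5.31 + 1.961 = -3.349.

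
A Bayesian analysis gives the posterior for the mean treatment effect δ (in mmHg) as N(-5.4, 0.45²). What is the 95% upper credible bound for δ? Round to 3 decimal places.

Need U with P(δ ≤ U) = 0.95: U = -5.4 + z_{0.05}·0.45.
z = 1.645; U = -5.4 + 1.645 × 0.45 = -4.660.

-4.660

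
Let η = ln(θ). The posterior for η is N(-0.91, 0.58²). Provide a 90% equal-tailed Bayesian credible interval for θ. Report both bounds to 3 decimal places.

[0.155, 1.045]

On the log scale the 90% interval is -0.91 ± 1.645 × 0.58 = [-1.8640, 0.0440].
Exponentiate: [e^-1.8640, e^0.0440] = [0.155, 1.045].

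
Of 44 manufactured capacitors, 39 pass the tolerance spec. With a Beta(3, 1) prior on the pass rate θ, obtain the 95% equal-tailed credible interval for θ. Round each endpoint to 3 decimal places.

Posterior: Beta(3+39, 1+5) = Beta(42, 6).
Equal-tailed 95% interval: the 0.025 and 0.975 quantiles of Beta(42, 6).
Posterior mean ≈ 0.875, SD ≈ 0.047; a Normal approximation gives roughly [0.782, 0.968].
Exact: F⁻¹(0.025) = 0.769; F⁻¹(0.975) = 0.952.

[0.769, 0.952]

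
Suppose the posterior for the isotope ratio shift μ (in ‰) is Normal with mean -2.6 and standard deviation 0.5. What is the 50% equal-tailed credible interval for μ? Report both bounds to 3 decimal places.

[-2.937, -2.263]

The posterior is symmetric, so the 50% equal-tailed interval is μ = -2.6 ± z·0.5 with z = 0.674.
Half-width: 0.674 × 0.5 = 0.337.
-2.6 − 0.337 = -2.937; -2.6 + 0.337 = -2.263.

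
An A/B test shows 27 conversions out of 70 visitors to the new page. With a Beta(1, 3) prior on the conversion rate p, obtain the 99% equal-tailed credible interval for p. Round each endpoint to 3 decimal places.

Posterior: Beta(1+27, 3+43) = Beta(28, 46).
Equal-tailed 99% interval: the 0.005 and 0.995 quantiles of Beta(28, 46).
Posterior mean ≈ 0.378, SD ≈ 0.056; a Normal approximation gives roughly [0.234, 0.523].
Exact: F⁻¹(0.005) = 0.242; F⁻¹(0.995) = 0.527.

[0.242, 0.527]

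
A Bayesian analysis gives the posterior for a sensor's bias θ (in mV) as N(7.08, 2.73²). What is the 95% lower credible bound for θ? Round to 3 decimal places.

2.590

Need L with P(θ ≥ L) = 0.95: L = 7.08 − z_{0.05}·2.73.
z = 1.645; L = 7.08 − 1.645 × 2.73 = 2.590.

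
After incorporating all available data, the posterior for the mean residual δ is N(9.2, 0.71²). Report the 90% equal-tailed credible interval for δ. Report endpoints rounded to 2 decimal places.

[8.03, 10.37]

The posterior is symmetric, so the 90% equal-tailed interval is δ = 9.2 ± z·0.71 with z = 1.645.
Half-width: 1.645 × 0.71 = 1.17.
9.2 − 1.17 = 8.03; 9.2 + 1.17 = 10.37.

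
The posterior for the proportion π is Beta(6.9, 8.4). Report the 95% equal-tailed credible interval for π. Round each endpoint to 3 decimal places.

Posterior: Beta(6.9, 8.4).
Equal-tailed 95% interval: the 0.025 and 0.975 quantiles of Beta(6.9, 8.4).
Posterior mean ≈ 0.451, SD ≈ 0.123; a Normal approximation gives roughly [0.209, 0.693].
Exact: F⁻¹(0.025) = 0.219; F⁻¹(0.975) = 0.695.

[0.219, 0.695]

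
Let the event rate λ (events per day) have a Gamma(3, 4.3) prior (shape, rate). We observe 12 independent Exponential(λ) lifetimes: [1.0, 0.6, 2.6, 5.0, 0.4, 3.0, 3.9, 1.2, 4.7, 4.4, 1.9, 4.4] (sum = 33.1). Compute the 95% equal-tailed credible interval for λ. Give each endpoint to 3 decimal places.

Posterior: Gamma(3+12, 4.3+33.1) = Gamma(15, 37.4) (shape, rate).
Equal-tailed 95% interval: Gamma(15, 37.4) quantiles at 0.025 and 0.975.
Posterior mean ≈ 0.401, SD ≈ 0.104; a Normal approximation gives roughly [0.198, 0.604].
Exact: lower = 0.224; upper = 0.628.

[0.224, 0.628]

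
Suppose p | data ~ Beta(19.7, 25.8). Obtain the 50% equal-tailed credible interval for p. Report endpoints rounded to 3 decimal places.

Posterior: Beta(19.7, 25.8).
Equal-tailed 50% interval: the 0.25 and 0.75 quantiles of Beta(19.7, 25.8).
Posterior mean ≈ 0.433, SD ≈ 0.073; a Normal approximation gives roughly [0.384, 0.482].
Exact: F⁻¹(0.25) = 0.383; F⁻¹(0.75) = 0.482.

[0.383, 0.482]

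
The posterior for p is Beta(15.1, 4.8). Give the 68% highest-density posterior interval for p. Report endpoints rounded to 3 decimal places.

The posterior is unimodal and skewed, so the HPD interval has equal density at both endpoints and is the shortest 68% interval.
Solving f(0.686) = f(0.870) with F(0.870) − F(0.686) = 0.68 gives [0.686, 0.870].
For comparison, the equal-tailed interval is [0.664, 0.853]; the HPD is narrower and shifted toward the mode.

[0.686, 0.870]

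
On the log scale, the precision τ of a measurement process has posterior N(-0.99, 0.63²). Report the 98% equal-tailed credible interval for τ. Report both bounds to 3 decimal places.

[0.086, 1.609]

On the log scale the 98% interval is -0.99 ± 2.326 × 0.63 = [-2.4556, 0.4756].
Exponentiate: [e^-2.4556, e^0.4756] = [0.086, 1.609].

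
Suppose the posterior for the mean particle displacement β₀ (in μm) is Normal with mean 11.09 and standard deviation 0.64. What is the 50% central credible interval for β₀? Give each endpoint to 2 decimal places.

The posterior is symmetric, so the 50% equal-tailed interval is β₀ = 11.09 ± z·0.64 with z = 0.674.
Half-width: 0.674 × 0.64 = 0.43.
11.09 − 0.43 = 10.66; 11.09 + 0.43 = 11.52.

[10.66, 11.52]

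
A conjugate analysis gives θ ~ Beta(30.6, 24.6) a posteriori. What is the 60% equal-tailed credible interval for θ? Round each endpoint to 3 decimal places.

Posterior: Beta(30.6, 24.6).
Equal-tailed 60% interval: the 0.2 and 0.8 quantiles of Beta(30.6, 24.6).
Posterior mean ≈ 0.554, SD ≈ 0.066; a Normal approximation gives roughly [0.499, 0.610].
Exact: F⁻¹(0.2) = 0.498; F⁻¹(0.8) = 0.611.

[0.498, 0.611]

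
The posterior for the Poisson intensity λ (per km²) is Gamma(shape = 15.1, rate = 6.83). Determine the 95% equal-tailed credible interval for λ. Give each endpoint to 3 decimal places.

Posterior: Gamma(shape 15.1, rate 6.83).
Equal-tailed 95% interval: Gamma(15.1, 6.83) quantiles at 0.025 and 0.975.
Posterior mean ≈ 2.211, SD ≈ 0.569; a Normal approximation gives roughly [1.096, 3.326].
Exact: lower = 1.240; upper = 3.458.

[1.240, 3.458]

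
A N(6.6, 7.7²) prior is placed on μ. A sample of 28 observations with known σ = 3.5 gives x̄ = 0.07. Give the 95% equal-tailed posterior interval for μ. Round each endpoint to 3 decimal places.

[-1.174, 1.409]

Posterior precision = 1/7.7² + 28/3.5² = 0.0169 + 2.2857 = 2.3026, so posterior SD = 0.6590.
Posterior mean = (6.6/7.7² + 28·0.07/3.5²) / 2.3026 = 0.1178.
Interval: 0.1178 ± 1.960 × 0.6590 → [-1.174, 1.409].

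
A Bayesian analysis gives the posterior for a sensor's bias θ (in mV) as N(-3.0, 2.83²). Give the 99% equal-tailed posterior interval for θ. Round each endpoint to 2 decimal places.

[-10.29, 4.29]

The posterior is symmetric, so the 99% equal-tailed interval is θ = -3.0 ± z·2.83 with z = 2.576.
Half-width: 2.576 × 2.83 = 7.29.
-3.0 − 7.29 = -10.29; -3.0 + 7.29 = 4.29.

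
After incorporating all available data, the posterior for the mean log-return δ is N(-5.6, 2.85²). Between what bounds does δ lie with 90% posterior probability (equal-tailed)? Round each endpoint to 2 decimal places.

The posterior is symmetric, so the 90% equal-tailed interval is δ = -5.6 ± z·2.85 with z = 1.645.
Half-width: 1.645 × 2.85 = 4.69.
-5.6 − 4.69 = -10.29; -5.6 + 4.69 = -0.91.

[-10.29, -0.91]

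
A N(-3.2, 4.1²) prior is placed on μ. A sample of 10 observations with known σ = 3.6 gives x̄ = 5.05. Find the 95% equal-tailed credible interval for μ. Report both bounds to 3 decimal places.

Posterior precision = 1/4.1² + 10/3.6² = 0.0595 + 0.7716 = 0.8311, so posterior SD = 1.0969.
Posterior mean = (-3.2/4.1² + 10·5.05/3.6²) / 0.8311 = 4.4595.
Interval: 4.4595 ± 1.960 × 1.0969 → [2.310, 6.609].

[2.310, 6.609]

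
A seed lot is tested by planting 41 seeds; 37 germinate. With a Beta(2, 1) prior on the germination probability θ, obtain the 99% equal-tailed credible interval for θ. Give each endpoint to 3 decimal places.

Posterior: Beta(2+37, 1+4) = Beta(39, 5).
Equal-tailed 99% interval: the 0.005 and 0.995 quantiles of Beta(39, 5).
Posterior mean ≈ 0.886, SD ≈ 0.047; a Normal approximation gives roughly [0.764, 1.008].
Exact: F⁻¹(0.005) = 0.735; F⁻¹(0.995) = 0.974.

[0.735, 0.974]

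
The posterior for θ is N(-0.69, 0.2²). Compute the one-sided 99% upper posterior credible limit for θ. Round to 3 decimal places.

Need U with P(θ ≤ U) = 0.99: U = -0.69 + z_{0.01}·0.2.
z = 2.326; U = -0.69 + 2.326 × 0.2 = -0.225.

-0.225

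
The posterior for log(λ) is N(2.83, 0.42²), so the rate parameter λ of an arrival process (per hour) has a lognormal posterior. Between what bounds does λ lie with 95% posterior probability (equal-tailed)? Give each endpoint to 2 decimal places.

[7.44, 38.60]

On the log scale the 95% interval is 2.83 ± 1.960 × 0.42 = [2.0068, 3.6532].
Exponentiate: [e^2.0068, e^3.6532] = [7.44, 38.60].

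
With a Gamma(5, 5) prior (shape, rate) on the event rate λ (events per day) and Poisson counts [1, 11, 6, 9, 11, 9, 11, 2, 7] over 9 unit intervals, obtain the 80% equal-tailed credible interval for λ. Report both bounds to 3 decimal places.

[4.383, 5.933]

Posterior: Gamma(5+67, 5+9) = Gamma(72, 14) (shape, rate).
Equal-tailed 80% interval: Gamma(72, 14) quantiles at 0.1 and 0.9.
Posterior mean ≈ 5.143, SD ≈ 0.606; a Normal approximation gives roughly [4.366, 5.920].
Exact: lower = 4.383; upper = 5.933.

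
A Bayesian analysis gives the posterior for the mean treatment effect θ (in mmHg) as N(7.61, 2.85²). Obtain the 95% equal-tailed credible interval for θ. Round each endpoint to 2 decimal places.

The posterior is symmetric, so the 95% equal-tailed interval is θ = 7.61 ± z·2.85 with z = 1.960.
Half-width: 1.960 × 2.85 = 5.59.
7.61 − 5.59 = 2.02; 7.61 + 5.59 = 13.20.

[2.02, 13.20]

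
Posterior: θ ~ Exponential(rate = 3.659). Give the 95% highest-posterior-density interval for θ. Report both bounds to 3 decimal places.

[0.000, 0.819]

The exponential density is strictly decreasing on [0, ∞), so the HPD interval is anchored at 0: [0, q] with P(θ ≤ q) = 0.95.
q = −ln(1 − 0.95) / 3.659 = 2.9957 / 3.659 = 0.819.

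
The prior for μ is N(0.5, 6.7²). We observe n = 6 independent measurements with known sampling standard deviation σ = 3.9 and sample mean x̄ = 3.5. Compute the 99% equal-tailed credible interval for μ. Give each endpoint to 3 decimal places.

Posterior precision = 1/6.7² + 6/3.9² = 0.0223 + 0.3945 = 0.4168, so posterior SD = 1.5490.
Posterior mean = (0.5/6.7² + 6·3.5/3.9²) / 0.4168 = 3.3396.
Interval: 3.3396 ± 2.576 × 1.5490 → [-0.650, 7.330].

[-0.650, 7.330]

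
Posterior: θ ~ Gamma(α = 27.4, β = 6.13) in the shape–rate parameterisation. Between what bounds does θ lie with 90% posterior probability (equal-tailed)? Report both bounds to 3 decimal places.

[3.164, 5.961]

Posterior: Gamma(shape 27.4, rate 6.13).
Equal-tailed 90% interval: Gamma(27.4, 6.13) quantiles at 0.05 and 0.95.
Posterior mean ≈ 4.470, SD ≈ 0.854; a Normal approximation gives roughly [3.065, 5.874].
Exact: lower = 3.164; upper = 5.961.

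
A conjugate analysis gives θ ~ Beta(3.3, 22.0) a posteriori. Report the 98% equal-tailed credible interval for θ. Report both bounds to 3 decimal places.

[0.023, 0.320]

Posterior: Beta(3.3, 22.0).
Equal-tailed 98% interval: the 0.01 and 0.99 quantiles of Beta(3.3, 22.0).
Posterior mean ≈ 0.130, SD ≈ 0.066; a Normal approximation gives roughly [-0.022, 0.283].
Exact: F⁻¹(0.01) = 0.023; F⁻¹(0.99) = 0.320.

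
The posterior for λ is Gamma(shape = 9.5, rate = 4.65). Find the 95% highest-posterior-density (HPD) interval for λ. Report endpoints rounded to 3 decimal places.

The posterior is unimodal and skewed, so the HPD interval has equal density at both endpoints and is the shortest 95% interval.
Solving f(0.851) = f(3.364) with F(3.364) − F(0.851) = 0.95 gives [0.851, 3.364].
For comparison, the equal-tailed interval is [0.958, 3.533]; the HPD is narrower and shifted toward the mode.

[0.851, 3.364]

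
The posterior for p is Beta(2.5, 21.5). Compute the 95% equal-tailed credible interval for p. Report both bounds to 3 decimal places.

[0.019, 0.251]

Posterior: Beta(2.5, 21.5).
Equal-tailed 95% interval: the 0.025 and 0.975 quantiles of Beta(2.5, 21.5).
Posterior mean ≈ 0.104, SD ≈ 0.061; a Normal approximation gives roughly [-0.016, 0.224].
Exact: F⁻¹(0.025) = 0.019; F⁻¹(0.975) = 0.251.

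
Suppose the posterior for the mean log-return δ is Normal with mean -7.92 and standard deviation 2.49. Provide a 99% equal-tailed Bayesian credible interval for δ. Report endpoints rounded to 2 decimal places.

The posterior is symmetric, so the 99% equal-tailed interval is δ = -7.92 ± z·2.49 with z = 2.576.
Half-width: 2.576 × 2.49 = 6.41.
-7.92 − 6.41 = -14.33; -7.92 + 6.41 = -1.51.

[-14.33, -1.51]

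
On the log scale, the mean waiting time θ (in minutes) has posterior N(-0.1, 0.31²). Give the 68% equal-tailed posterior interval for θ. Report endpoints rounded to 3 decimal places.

[0.665, 1.232]

On the log scale the 68% interval is -0.1 ± 0.994 × 0.31 = [-0.4083, 0.2083].
Exponentiate: [e^-0.4083, e^0.2083] = [0.665, 1.232].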